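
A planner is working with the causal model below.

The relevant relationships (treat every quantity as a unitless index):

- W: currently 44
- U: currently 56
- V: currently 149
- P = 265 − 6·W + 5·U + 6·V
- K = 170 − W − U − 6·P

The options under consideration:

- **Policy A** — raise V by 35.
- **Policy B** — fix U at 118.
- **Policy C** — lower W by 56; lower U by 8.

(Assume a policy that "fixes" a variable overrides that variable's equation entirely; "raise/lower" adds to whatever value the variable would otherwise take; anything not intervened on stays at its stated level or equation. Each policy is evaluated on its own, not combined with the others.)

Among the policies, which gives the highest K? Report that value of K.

Policy A (V + 35):
  W = 44
  U = 56
  V = 149 + 35 = 184
  P = 265 − 6·44 + 5·56 + 6·184 = 1385
  K = 170 − 44 − 56 − 6·1385 = -8240
Policy B (U := 118):
  W = 44
  U = 118
  V = 149
  P = 265 − 6·44 + 5·118 + 6·149 = 1485
  K = 170 − 44 − 118 − 6·1485 = -8902
Policy C (W − 56, U − 8):
  W = 44 − 56 = -12
  U = 56 − 8 = 48
  V = 149
  P = 265 − 6·(-12) + 5·48 + 6·149 = 1471
  K = 170 − (-12) − 48 − 6·1471 = -8692
Comparing — Policy A: K=-8240, Policy B: K=-8902, Policy C: K=-8692. Highest is -8240 (Policy A).

-8240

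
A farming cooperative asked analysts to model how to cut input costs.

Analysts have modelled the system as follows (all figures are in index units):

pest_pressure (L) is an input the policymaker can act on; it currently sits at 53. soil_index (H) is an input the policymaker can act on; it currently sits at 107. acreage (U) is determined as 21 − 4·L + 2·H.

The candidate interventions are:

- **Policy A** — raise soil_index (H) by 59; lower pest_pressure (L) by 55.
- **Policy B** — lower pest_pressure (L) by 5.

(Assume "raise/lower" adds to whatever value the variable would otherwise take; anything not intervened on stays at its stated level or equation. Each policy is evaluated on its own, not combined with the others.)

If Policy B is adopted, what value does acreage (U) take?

Policy B (L − 5):
  L = 53 − 5 = 48
  H = 107
  U = 21 − 4·48 + 2·107 = 43

43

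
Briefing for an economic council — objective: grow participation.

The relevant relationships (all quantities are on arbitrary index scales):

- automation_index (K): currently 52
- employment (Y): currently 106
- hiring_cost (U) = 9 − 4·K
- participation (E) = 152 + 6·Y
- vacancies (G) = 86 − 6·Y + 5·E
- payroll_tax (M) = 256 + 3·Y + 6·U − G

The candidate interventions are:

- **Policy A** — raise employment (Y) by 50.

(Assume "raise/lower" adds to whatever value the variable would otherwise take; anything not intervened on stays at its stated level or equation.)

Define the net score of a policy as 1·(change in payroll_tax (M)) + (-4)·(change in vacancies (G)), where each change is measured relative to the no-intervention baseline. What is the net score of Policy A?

-5850

Baseline:
  K = 52
  Y = 106
  U = 9 − 4·52 = -199
  E = 152 + 6·106 = 788
  G = 86 − 6·106 + 5·788 = 3390
  M = 256 + 3·106 + 6·(-199) − 3390 = -4010
Policy A (Y + 50):
  K = 52
  Y = 106 + 50 = 156
  U = 9 − 4·52 = -199
  E = 152 + 6·156 = 1088
  G = 86 − 6·156 + 5·1088 = 4590
  M = 256 + 3·156 + 6·(-199) − 4590 = -5060
ΔM = -5060 − (-4010) = -1050; ΔG = 4590 − 3390 = 1200
Score = 1·(-1050) + (-4)·1200 = -5850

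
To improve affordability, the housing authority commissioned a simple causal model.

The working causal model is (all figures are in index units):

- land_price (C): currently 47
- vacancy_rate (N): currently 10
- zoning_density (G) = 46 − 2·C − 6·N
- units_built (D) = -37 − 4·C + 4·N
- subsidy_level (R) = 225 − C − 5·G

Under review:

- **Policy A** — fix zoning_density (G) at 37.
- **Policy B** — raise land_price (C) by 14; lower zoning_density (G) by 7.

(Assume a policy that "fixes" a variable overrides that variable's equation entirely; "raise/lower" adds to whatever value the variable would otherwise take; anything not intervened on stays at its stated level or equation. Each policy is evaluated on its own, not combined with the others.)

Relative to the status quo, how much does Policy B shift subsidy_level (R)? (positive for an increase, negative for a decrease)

Baseline:
  C = 47
  N = 10
  G = 46 − 2·47 − 6·10 = -108
  R = 225 − 47 − 5·(-108) = 718
Policy B (C + 14, G − 7):
  C = 47 + 14 = 61
  N = 10
  G = 46 − 2·61 − 6·10 (−7 from intervention) = -143
  R = 225 − 61 − 5·(-143) = 879
Change in R: 879 − 718 = 161

161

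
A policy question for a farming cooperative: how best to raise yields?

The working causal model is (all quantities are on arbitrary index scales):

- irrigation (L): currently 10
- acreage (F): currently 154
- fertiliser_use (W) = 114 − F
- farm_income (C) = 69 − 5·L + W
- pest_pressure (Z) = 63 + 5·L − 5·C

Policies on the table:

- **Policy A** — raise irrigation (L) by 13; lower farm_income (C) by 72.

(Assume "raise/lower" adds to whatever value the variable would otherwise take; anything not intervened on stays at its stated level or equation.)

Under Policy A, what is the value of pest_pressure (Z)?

Policy A (L + 13, C − 72):
  L = 10 + 13 = 23
  F = 154
  W = 114 − 154 = -40
  C = 69 − 5·23 + (-40) (−72 from intervention) = -158
  Z = 63 + 5·23 − 5·(-158) = 968

968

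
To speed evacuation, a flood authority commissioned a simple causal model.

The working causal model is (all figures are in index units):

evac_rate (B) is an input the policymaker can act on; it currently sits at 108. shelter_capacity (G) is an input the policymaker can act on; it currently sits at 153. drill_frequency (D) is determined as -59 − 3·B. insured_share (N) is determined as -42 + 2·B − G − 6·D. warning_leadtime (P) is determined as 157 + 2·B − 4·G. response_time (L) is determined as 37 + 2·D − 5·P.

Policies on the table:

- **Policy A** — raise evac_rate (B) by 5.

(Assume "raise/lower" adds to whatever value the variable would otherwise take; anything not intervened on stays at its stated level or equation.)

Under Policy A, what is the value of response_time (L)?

386

Policy A (B + 5):
  B = 108 + 5 = 113
  G = 153
  D = -59 − 3·113 = -398
  P = 157 + 2·113 − 4·153 = -229
  L = 37 + 2·(-398) − 5·(-229) = 386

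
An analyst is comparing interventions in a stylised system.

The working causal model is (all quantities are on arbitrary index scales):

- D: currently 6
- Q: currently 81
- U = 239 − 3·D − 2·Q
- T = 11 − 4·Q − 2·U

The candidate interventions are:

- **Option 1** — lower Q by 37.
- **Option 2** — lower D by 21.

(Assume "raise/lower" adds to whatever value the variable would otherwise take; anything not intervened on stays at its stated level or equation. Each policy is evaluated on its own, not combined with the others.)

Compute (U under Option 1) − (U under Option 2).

Option 1 (Q − 37):
  D = 6
  Q = 81 − 37 = 44
  U = 239 − 3·6 − 2·44 = 133
Option 2 (D − 21):
  D = 6 − 21 = -15
  Q = 81
  U = 239 − 3·(-15) − 2·81 = 122
U: 133 − 122 = 11

11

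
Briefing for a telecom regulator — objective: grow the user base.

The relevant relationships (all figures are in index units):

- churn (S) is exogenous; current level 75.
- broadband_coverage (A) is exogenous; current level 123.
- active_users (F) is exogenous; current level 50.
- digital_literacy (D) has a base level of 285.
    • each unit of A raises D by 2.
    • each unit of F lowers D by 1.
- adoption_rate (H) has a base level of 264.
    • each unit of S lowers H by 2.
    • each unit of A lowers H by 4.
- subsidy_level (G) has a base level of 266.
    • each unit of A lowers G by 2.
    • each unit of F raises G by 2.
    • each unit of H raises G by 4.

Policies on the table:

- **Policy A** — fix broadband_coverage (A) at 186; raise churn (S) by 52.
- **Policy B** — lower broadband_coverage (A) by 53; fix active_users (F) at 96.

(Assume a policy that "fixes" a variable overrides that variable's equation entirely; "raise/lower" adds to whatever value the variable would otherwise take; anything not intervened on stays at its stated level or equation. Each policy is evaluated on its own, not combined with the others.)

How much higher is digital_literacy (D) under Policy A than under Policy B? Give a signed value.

Policy A (A := 186, S + 52):
  A = 186
  F = 50
  D = 285 + 2·186 − 50 = 607
Policy B (A − 53, F := 96):
  A = 123 − 53 = 70
  F = 96
  D = 285 + 2·70 − 96 = 329
D: 607 − 329 = 278

278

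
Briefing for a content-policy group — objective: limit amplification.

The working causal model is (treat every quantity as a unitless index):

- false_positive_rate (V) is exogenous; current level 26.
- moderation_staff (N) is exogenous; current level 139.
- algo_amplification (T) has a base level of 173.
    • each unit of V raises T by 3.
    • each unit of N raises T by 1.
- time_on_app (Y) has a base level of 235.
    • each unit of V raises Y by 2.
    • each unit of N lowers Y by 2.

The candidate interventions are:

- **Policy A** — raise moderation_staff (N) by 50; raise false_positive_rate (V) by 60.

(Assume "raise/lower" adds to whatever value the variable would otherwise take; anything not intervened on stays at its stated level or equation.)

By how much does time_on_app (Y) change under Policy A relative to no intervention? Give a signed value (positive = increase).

Baseline:
  V = 26
  N = 139
  Y = 235 + 2·26 − 2·139 = 9
Policy A (N + 50, V + 60):
  V = 26 + 60 = 86
  N = 139 + 50 = 189
  Y = 235 + 2·86 − 2·189 = 29
Change in Y: 29 − 9 = 20

20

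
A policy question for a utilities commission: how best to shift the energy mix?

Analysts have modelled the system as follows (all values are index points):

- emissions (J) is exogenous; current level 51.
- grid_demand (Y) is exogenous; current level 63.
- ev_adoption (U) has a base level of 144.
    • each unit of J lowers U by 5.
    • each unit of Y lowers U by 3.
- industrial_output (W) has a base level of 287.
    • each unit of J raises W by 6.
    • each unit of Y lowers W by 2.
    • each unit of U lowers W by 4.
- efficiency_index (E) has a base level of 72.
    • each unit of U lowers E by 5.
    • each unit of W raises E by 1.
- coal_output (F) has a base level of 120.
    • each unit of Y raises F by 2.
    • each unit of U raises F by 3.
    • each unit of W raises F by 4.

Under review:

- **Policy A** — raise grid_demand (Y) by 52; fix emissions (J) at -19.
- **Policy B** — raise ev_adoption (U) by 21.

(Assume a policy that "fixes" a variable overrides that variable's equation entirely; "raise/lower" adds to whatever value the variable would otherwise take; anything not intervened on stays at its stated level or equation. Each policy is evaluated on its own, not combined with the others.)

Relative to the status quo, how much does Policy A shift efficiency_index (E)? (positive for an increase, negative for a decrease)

Baseline:
  J = 51
  Y = 63
  U = 144 − 5·51 − 3·63 = -300
  W = 287 + 6·51 − 2·63 − 4·(-300) = 1667
  E = 72 − 5·(-300) + 1667 = 3239
Policy A (Y + 52, J := -19):
  J = -19
  Y = 63 + 52 = 115
  U = 144 − 5·(-19) − 3·115 = -106
  W = 287 + 6·(-19) − 2·115 − 4·(-106) = 367
  E = 72 − 5·(-106) + 367 = 969
Change in E: 969 − 3239 = -2270

-2270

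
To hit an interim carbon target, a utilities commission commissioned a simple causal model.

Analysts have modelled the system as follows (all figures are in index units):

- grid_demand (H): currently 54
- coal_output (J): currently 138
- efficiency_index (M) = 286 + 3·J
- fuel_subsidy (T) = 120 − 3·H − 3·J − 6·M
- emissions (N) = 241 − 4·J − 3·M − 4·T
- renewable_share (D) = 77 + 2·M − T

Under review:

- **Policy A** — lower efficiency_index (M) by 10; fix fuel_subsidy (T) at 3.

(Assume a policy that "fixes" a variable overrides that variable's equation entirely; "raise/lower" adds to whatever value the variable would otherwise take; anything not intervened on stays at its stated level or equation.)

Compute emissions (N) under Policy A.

Policy A (M − 10, T := 3):
  H = 54
  J = 138
  M = 286 + 3·138 (−10 from intervention) = 690
  T = 3
  N = 241 − 4·138 − 3·690 − 4·3 = -2393

-2393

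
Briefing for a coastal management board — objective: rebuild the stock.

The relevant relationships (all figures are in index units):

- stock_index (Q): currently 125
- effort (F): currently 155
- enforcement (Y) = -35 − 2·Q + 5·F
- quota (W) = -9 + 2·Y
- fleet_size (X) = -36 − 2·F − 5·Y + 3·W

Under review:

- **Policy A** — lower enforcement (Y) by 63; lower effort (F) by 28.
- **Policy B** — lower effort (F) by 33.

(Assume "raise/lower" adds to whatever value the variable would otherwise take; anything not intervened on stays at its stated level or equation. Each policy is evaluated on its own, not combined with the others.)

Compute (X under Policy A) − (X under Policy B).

Policy A (Y − 63, F − 28):
  Q = 125
  F = 155 − 28 = 127
  Y = -35 − 2·125 + 5·127 (−63 from intervention) = 287
  W = -9 + 2·287 = 565
  X = -36 − 2·127 − 5·287 + 3·565 = -30
Policy B (F − 33):
  Q = 125
  F = 155 − 33 = 122
  Y = -35 − 2·125 + 5·122 = 325
  W = -9 + 2·325 = 641
  X = -36 − 2·122 − 5·325 + 3·641 = 18
X: -30 − 18 = -48

-48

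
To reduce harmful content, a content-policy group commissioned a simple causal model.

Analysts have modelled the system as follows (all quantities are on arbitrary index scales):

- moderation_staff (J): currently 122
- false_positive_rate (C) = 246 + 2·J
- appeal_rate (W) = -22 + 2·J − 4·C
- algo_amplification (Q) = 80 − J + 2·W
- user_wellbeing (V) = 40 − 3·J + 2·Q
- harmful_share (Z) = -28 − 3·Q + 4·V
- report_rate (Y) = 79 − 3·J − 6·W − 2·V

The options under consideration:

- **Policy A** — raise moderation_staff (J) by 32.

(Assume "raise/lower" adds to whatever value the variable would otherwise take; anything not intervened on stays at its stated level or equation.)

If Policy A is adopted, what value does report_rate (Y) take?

Policy A (J + 32):
  J = 122 + 32 = 154
  C = 246 + 2·154 = 554
  W = -22 + 2·154 − 4·554 = -1930
  Q = 80 − 154 + 2·(-1930) = -3934
  V = 40 − 3·154 + 2·(-3934) = -8290
  Y = 79 − 3·154 − 6·(-1930) − 2·(-8290) = 27777

27777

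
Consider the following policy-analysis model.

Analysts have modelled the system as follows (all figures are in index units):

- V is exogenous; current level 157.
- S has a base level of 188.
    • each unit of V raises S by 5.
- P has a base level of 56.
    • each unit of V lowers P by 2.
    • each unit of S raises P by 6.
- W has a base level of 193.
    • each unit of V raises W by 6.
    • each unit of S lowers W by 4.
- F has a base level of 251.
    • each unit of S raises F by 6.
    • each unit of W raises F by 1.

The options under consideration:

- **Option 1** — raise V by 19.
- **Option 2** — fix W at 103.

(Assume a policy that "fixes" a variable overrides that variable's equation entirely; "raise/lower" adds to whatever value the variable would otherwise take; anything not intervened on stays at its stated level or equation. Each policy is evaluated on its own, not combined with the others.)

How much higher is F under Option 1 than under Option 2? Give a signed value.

Option 1 (V + 19):
  V = 157 + 19 = 176
  S = 188 + 5·176 = 1068
  W = 193 + 6·176 − 4·1068 = -3023
  F = 251 + 6·1068 + (-3023) = 3636
Option 2 (W := 103):
  V = 157
  S = 188 + 5·157 = 973
  W = 103
  F = 251 + 6·973 + 103 = 6192
F: 3636 − 6192 = -2556

-2556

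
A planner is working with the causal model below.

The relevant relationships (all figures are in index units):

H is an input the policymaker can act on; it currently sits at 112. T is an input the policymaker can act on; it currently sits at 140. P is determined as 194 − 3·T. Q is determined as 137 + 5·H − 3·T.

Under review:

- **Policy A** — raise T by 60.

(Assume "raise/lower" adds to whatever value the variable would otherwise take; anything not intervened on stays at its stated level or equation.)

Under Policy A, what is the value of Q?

97

Policy A (T + 60):
  H = 112
  T = 140 + 60 = 200
  Q = 137 + 5·112 − 3·200 = 97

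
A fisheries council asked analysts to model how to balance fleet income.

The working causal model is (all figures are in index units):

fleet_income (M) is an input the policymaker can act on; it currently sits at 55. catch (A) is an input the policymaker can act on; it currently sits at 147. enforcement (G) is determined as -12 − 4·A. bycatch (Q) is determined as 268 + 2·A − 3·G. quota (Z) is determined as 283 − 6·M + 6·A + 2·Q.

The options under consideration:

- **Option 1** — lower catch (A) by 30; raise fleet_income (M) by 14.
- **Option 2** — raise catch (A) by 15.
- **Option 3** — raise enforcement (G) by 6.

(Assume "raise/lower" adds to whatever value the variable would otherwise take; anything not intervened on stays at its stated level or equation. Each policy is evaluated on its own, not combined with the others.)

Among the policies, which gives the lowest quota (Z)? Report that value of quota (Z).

Option 1 (A − 30, M + 14):
  M = 55 + 14 = 69
  A = 147 − 30 = 117
  G = -12 − 4·117 = -480
  Q = 268 + 2·117 − 3·(-480) = 1942
  Z = 283 − 6·69 + 6·117 + 2·1942 = 4455
Option 2 (A + 15):
  M = 55
  A = 147 + 15 = 162
  G = -12 − 4·162 = -660
  Q = 268 + 2·162 − 3·(-660) = 2572
  Z = 283 − 6·55 + 6·162 + 2·2572 = 6069
Option 3 (G + 6):
  M = 55
  A = 147
  G = -12 − 4·147 (+6 from intervention) = -594
  Q = 268 + 2·147 − 3·(-594) = 2344
  Z = 283 − 6·55 + 6·147 + 2·2344 = 5523
Comparing — Option 1: Z=4455, Option 2: Z=6069, Option 3: Z=5523. Lowest is 4455 (Option 1).

4455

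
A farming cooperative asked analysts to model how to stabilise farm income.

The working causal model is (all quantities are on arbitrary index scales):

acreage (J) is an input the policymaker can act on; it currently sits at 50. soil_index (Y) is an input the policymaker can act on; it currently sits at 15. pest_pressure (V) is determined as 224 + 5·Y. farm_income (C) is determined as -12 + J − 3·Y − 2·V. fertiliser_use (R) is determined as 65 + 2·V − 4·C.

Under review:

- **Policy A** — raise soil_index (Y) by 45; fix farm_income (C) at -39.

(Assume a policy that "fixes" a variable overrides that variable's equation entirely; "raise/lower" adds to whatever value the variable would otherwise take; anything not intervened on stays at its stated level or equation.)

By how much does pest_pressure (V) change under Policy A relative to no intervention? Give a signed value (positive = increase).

225

Baseline:
  Y = 15
  V = 224 + 5·15 = 299
Policy A (Y + 45, C := -39):
  Y = 15 + 45 = 60
  V = 224 + 5·60 = 524
Change in V: 524 − 299 = 225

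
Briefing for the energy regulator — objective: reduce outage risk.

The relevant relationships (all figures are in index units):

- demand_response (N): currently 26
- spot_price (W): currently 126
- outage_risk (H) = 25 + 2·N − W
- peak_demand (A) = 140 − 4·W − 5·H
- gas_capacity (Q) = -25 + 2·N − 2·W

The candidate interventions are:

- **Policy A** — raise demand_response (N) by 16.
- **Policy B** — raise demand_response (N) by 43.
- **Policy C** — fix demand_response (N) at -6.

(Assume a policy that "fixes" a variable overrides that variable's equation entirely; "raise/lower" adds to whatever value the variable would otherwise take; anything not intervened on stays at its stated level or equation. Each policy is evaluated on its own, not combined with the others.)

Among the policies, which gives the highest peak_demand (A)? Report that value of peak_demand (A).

Policy A (N + 16):
  N = 26 + 16 = 42
  W = 126
  H = 25 + 2·42 − 126 = -17
  A = 140 − 4·126 − 5·(-17) = -279
Policy B (N + 43):
  N = 26 + 43 = 69
  W = 126
  H = 25 + 2·69 − 126 = 37
  A = 140 − 4·126 − 5·37 = -549
Policy C (N := -6):
  N = -6
  W = 126
  H = 25 + 2·(-6) − 126 = -113
  A = 140 − 4·126 − 5·(-113) = 201
Comparing — Policy A: A=-279, Policy B: A=-549, Policy C: A=201. Highest is 201 (Policy C).

201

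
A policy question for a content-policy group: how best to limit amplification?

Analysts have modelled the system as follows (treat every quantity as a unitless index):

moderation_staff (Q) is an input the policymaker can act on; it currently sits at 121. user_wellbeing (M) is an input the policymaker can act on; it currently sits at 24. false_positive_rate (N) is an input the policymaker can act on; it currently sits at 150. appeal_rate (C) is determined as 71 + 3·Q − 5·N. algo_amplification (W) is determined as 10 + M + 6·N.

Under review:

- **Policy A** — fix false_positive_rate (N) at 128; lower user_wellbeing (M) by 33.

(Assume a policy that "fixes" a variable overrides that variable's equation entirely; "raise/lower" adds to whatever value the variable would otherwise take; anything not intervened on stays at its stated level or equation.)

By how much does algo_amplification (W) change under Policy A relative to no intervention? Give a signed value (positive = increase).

-165

Baseline:
  M = 24
  N = 150
  W = 10 + 24 + 6·150 = 934
Policy A (N := 128, M − 33):
  M = 24 − 33 = -9
  N = 128
  W = 10 + (-9) + 6·128 = 769
Change in W: 769 − 934 = -165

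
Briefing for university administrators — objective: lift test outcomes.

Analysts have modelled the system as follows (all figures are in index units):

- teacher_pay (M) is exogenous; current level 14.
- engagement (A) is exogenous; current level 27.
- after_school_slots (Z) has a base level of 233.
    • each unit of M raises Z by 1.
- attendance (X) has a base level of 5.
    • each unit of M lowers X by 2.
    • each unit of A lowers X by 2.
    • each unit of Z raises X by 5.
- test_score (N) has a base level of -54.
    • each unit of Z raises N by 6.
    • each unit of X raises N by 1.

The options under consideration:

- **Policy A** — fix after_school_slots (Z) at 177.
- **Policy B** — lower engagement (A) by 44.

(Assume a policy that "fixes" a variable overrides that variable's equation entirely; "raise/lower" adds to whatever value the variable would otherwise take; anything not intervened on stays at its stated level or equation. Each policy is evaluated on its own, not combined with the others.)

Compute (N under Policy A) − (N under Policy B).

-858

Policy A (Z := 177):
  M = 14
  A = 27
  Z = 177
  X = 5 − 2·14 − 2·27 + 5·177 = 808
  N = -54 + 6·177 + 808 = 1816
Policy B (A − 44):
  M = 14
  A = 27 − 44 = -17
  Z = 233 + 14 = 247
  X = 5 − 2·14 − 2·(-17) + 5·247 = 1246
  N = -54 + 6·247 + 1246 = 2674
N: 1816 − 2674 = -858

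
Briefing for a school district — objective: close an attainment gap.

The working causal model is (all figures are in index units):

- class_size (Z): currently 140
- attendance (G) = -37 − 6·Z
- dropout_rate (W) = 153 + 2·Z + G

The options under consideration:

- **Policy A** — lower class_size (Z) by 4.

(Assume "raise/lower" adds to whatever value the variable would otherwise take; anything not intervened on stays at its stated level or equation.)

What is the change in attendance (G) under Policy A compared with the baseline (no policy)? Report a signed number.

24

Baseline:
  Z = 140
  G = -37 − 6·140 = -877
Policy A (Z − 4):
  Z = 140 − 4 = 136
  G = -37 − 6·136 = -853
Change in G: -853 − (-877) = 24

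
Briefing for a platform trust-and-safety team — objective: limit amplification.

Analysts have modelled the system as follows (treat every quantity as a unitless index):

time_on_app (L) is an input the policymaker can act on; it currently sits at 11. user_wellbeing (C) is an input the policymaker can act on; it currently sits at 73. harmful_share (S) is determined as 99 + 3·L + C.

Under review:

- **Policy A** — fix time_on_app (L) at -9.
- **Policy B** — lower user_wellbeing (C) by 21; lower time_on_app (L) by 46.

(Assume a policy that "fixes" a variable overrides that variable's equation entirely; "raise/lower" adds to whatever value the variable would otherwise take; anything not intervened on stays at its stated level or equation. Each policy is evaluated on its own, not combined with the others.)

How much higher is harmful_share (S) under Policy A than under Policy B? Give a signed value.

Policy A (L := -9):
  L = -9
  C = 73
  S = 99 + 3·(-9) + 73 = 145
Policy B (C − 21, L − 46):
  L = 11 − 46 = -35
  C = 73 − 21 = 52
  S = 99 + 3·(-35) + 52 = 46
S: 145 − 46 = 99

99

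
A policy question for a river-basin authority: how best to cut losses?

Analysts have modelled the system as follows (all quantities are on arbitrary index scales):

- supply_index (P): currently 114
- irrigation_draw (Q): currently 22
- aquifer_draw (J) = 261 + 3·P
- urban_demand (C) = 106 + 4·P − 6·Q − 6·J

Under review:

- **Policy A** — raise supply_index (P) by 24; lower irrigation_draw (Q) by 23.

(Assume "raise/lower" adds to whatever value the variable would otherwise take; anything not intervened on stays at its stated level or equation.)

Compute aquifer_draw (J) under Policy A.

Policy A (P + 24, Q − 23):
  P = 114 + 24 = 138
  J = 261 + 3·138 = 675

675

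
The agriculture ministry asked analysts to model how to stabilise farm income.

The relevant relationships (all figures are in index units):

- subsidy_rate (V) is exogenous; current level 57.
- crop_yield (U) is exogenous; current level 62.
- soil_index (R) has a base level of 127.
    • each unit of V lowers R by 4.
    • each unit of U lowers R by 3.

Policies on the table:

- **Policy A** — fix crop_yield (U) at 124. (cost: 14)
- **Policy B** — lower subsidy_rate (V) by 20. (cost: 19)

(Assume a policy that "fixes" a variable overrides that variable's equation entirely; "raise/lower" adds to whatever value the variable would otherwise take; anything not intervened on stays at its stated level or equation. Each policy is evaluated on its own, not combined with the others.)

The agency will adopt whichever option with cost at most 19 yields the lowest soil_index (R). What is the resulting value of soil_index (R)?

-473

Policy A (U := 124):
  V = 57
  U = 124
  R = 127 − 4·57 − 3·124 = -473
Policy B (V − 20):
  V = 57 − 20 = 37
  U = 62
  R = 127 − 4·37 − 3·62 = -207
Comparing — Policy A: R=-473, Policy B: R=-207. Lowest is -473 (Policy A).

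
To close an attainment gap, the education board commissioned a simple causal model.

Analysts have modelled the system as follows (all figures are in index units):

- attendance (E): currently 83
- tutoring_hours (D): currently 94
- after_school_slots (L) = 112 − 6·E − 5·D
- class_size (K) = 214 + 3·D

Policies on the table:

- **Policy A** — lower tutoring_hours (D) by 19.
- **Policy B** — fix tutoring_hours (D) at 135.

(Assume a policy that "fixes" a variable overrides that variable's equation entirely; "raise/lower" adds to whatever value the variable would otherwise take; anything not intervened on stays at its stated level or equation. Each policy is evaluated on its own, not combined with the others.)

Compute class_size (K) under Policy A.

Policy A (D − 19):
  D = 94 − 19 = 75
  K = 214 + 3·75 = 439

439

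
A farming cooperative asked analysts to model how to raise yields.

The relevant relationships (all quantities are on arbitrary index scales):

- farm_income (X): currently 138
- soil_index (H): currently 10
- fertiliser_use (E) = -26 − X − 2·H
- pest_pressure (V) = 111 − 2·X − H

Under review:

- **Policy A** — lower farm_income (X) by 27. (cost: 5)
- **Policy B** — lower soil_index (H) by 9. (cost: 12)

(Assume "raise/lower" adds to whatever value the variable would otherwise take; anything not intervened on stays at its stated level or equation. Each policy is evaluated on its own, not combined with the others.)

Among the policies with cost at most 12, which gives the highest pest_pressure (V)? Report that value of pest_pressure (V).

-121

Policy A (X − 27):
  X = 138 − 27 = 111
  H = 10
  V = 111 − 2·111 − 10 = -121
Policy B (H − 9):
  X = 138
  H = 10 − 9 = 1
  V = 111 − 2·138 − 1 = -166
Comparing — Policy A: V=-121, Policy B: V=-166. Highest is -121 (Policy A).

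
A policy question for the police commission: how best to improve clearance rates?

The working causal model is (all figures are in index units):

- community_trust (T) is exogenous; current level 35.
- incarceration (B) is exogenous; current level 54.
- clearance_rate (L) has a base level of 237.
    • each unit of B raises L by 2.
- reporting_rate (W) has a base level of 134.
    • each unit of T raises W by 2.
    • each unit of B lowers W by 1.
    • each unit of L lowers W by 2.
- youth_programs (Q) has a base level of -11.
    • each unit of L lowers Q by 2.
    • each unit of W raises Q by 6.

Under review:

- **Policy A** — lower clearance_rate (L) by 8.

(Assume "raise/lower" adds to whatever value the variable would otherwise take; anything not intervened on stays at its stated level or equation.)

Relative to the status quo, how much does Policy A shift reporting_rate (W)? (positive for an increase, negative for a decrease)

Baseline:
  T = 35
  B = 54
  L = 237 + 2·54 = 345
  W = 134 + 2·35 − 54 − 2·345 = -540
Policy A (L − 8):
  T = 35
  B = 54
  L = 237 + 2·54 (−8 from intervention) = 337
  W = 134 + 2·35 − 54 − 2·337 = -524
Change in W: -524 − (-540) = 16

16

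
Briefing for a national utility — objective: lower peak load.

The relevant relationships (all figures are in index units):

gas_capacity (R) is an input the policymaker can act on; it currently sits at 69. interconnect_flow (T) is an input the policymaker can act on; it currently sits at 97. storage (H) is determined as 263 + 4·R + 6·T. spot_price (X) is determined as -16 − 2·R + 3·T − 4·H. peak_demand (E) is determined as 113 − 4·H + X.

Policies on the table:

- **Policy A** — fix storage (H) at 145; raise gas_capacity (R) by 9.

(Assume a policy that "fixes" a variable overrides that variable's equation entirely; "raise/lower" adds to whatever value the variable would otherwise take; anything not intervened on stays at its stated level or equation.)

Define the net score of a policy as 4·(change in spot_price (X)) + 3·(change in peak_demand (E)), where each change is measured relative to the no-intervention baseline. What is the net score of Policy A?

Baseline:
  R = 69
  T = 97
  H = 263 + 4·69 + 6·97 = 1121
  X = -16 − 2·69 + 3·97 − 4·1121 = -4347
  E = 113 − 4·1121 + (-4347) = -8718
Policy A (H := 145, R + 9):
  R = 69 + 9 = 78
  T = 97
  H = 145
  X = -16 − 2·78 + 3·97 − 4·145 = -461
  E = 113 − 4·145 + (-461) = -928
ΔX = -461 − (-4347) = 3886; ΔE = -928 − (-8718) = 7790
Score = 4·3886 + 3·7790 = 38914

38914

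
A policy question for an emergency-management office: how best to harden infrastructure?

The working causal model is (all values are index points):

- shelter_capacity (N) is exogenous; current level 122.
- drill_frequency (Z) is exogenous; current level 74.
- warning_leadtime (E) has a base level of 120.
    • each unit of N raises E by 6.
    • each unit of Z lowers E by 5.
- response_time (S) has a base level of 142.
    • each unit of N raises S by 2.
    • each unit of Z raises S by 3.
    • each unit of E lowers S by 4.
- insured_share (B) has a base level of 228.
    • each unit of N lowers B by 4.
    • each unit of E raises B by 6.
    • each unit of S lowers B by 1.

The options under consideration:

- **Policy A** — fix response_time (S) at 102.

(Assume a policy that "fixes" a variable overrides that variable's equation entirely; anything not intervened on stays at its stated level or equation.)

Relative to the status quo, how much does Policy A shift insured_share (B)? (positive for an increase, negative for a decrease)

Baseline:
  N = 122
  Z = 74
  E = 120 + 6·122 − 5·74 = 482
  S = 142 + 2·122 + 3·74 − 4·482 = -1320
  B = 228 − 4·122 + 6·482 − (-1320) = 3952
Policy A (S := 102):
  N = 122
  Z = 74
  E = 120 + 6·122 − 5·74 = 482
  S = 102
  B = 228 − 4·122 + 6·482 − 102 = 2530
Change in B: 2530 − 3952 = -1422

-1422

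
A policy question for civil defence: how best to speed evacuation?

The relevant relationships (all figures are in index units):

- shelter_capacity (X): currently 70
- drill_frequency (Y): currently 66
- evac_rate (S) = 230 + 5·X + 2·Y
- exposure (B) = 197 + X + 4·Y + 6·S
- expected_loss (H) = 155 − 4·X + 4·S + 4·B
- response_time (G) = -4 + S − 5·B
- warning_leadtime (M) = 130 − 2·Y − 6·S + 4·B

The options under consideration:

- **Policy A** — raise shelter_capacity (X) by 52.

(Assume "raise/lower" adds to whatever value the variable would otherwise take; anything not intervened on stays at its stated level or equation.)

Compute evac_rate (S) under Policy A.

Policy A (X + 52):
  X = 70 + 52 = 122
  Y = 66
  S = 230 + 5·122 + 2·66 = 972

972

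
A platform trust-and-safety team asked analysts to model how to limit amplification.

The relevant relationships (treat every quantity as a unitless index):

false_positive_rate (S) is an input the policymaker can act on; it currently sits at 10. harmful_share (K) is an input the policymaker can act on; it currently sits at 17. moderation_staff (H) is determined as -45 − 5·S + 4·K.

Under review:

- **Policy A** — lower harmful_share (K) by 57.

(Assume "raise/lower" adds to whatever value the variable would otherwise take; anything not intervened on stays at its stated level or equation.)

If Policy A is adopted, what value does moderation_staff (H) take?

-255

Policy A (K − 57):
  S = 10
  K = 17 − 57 = -40
  H = -45 − 5·10 + 4·(-40) = -255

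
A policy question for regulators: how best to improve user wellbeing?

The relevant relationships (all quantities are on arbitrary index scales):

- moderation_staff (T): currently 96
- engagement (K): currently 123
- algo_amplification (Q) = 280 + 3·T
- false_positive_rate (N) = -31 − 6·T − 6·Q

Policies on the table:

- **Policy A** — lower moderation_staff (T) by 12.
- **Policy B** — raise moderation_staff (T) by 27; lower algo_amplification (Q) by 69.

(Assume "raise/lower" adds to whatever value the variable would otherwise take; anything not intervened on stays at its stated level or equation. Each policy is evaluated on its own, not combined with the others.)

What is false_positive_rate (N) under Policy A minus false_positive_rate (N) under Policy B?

522

Policy A (T − 12):
  T = 96 − 12 = 84
  Q = 280 + 3·84 = 532
  N = -31 − 6·84 − 6·532 = -3727
Policy B (T + 27, Q − 69):
  T = 96 + 27 = 123
  Q = 280 + 3·123 (−69 from intervention) = 580
  N = -31 − 6·123 − 6·580 = -4249
N: -3727 − (-4249) = 522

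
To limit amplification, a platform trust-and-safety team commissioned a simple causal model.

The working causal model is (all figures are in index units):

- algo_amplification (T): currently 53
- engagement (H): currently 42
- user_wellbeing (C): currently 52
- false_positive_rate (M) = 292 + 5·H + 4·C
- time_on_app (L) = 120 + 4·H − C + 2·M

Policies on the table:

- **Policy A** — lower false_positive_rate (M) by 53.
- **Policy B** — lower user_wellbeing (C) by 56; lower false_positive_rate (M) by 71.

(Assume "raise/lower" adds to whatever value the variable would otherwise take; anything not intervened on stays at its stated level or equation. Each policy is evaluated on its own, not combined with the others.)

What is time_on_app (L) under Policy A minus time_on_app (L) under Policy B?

428

Policy A (M − 53):
  H = 42
  C = 52
  M = 292 + 5·42 + 4·52 (−53 from intervention) = 657
  L = 120 + 4·42 − 52 + 2·657 = 1550
Policy B (C − 56, M − 71):
  H = 42
  C = 52 − 56 = -4
  M = 292 + 5·42 + 4·(-4) (−71 from intervention) = 415
  L = 120 + 4·42 − (-4) + 2·415 = 1122
L: 1550 − 1122 = 428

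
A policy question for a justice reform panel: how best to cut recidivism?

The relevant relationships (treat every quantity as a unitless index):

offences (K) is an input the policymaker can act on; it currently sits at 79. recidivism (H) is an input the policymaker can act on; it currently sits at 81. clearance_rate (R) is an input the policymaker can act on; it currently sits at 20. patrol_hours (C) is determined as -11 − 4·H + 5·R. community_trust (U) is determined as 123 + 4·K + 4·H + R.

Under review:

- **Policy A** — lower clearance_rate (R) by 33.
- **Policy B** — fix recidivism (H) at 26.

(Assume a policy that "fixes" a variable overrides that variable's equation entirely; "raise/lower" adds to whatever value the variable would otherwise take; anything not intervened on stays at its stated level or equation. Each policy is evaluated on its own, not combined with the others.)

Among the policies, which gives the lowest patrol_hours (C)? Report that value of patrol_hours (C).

-400

Policy A (R − 33):
  H = 81
  R = 20 − 33 = -13
  C = -11 − 4·81 + 5·(-13) = -400
Policy B (H := 26):
  H = 26
  R = 20
  C = -11 − 4·26 + 5·20 = -15
Comparing — Policy A: C=-400, Policy B: C=-15. Lowest is -400 (Policy A).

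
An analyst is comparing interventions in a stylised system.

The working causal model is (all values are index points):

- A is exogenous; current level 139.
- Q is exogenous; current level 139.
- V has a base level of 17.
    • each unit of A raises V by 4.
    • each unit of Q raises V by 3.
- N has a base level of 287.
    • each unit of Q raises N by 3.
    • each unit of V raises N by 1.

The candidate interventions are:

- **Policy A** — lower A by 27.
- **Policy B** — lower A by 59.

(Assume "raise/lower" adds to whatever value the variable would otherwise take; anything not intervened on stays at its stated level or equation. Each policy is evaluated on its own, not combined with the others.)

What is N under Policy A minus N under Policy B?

Policy A (A − 27):
  A = 139 − 27 = 112
  Q = 139
  V = 17 + 4·112 + 3·139 = 882
  N = 287 + 3·139 + 882 = 1586
Policy B (A − 59):
  A = 139 − 59 = 80
  Q = 139
  V = 17 + 4·80 + 3·139 = 754
  N = 287 + 3·139 + 754 = 1458
N: 1586 − 1458 = 128

128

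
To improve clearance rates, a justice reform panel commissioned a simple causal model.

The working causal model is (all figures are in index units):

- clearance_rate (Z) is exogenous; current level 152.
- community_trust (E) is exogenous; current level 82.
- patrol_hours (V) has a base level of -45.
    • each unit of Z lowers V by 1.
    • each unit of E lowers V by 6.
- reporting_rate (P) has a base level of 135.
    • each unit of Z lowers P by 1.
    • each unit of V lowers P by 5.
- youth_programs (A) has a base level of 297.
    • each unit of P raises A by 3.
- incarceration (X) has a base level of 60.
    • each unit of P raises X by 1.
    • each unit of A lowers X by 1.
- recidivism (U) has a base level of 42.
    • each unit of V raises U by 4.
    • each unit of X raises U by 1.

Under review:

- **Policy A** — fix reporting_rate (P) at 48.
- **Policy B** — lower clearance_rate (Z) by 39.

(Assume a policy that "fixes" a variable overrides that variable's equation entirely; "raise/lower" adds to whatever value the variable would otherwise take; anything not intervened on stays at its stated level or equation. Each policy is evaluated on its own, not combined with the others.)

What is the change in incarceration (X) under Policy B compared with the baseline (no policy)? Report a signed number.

Baseline:
  Z = 152
  E = 82
  V = -45 − 152 − 6·82 = -689
  P = 135 − 152 − 5·(-689) = 3428
  A = 297 + 3·3428 = 10581
  X = 60 + 3428 − 10581 = -7093
Policy B (Z − 39):
  Z = 152 − 39 = 113
  E = 82
  V = -45 − 113 − 6·82 = -650
  P = 135 − 113 − 5·(-650) = 3272
  A = 297 + 3·3272 = 10113
  X = 60 + 3272 − 10113 = -6781
Change in X: -6781 − (-7093) = 312

312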